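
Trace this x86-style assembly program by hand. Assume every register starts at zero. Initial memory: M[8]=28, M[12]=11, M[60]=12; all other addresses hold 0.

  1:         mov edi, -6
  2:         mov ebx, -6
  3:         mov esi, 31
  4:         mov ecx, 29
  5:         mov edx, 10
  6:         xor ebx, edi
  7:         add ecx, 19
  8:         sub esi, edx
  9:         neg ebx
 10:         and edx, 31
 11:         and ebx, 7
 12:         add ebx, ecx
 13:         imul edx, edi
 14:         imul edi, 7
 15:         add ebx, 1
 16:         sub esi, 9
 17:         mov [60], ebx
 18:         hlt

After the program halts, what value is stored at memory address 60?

49

mov edi, -6 → edi=-6
mov ebx, -6 → ebx=-6
mov esi, 31 → esi=31
mov ecx, 29 → ecx=29
mov edx, 10 → edx=10
xor ebx, edi → ebx=(-6)^(-6)=0
add ecx, 19 → ecx=29+19=48
sub esi, edx → esi=31-10=21
neg ebx → ebx=-(0)=0
and edx, 31 → edx=10&31=10
and ebx, 7 → ebx=0&7=0
add ebx, ecx → ebx=0+48=48
imul edx, edi → edx=10*(-6)=-60
imul edi, 7 → edi=(-6)*7=-42
add ebx, 1 → ebx=48+1=49
sub esi, 9 → esi=21-9=12
mov [60], ebx → M[60]=49
halt.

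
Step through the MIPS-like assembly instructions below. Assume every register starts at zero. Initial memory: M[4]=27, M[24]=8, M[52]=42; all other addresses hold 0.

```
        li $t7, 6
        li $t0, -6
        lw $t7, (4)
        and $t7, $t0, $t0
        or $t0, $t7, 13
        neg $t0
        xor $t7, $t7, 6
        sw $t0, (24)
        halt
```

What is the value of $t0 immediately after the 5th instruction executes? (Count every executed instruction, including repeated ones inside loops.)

-1

$t7=6
$t0=-6
$t7=M[4]=27
$t7=(-6)&(-6)=-6
$t0=(-6)|13=-1
After step 5: $t0 = -1.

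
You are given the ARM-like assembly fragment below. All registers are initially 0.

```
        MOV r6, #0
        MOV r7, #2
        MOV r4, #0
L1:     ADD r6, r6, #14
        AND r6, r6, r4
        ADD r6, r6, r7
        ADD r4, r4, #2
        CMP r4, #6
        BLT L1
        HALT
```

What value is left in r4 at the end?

r6=0
r7=2
r4=0
r6=0+14=14
r6=14&0=0
r6=0+2=2
r4=0+2=2
CMP r4, #6  (cmp 2,6)
BLT L1: taken
r6=2+14=16
r6=16&2=0
r6=0+2=2
r4=2+2=4
CMP r4, #6  (cmp 4,6)
BLT L1: taken
r6=2+14=16
r6=16&4=0
r6=0+2=2
r4=4+2=6
CMP r4, #6  (cmp 6,6)
BLT L1: not taken
halt.

6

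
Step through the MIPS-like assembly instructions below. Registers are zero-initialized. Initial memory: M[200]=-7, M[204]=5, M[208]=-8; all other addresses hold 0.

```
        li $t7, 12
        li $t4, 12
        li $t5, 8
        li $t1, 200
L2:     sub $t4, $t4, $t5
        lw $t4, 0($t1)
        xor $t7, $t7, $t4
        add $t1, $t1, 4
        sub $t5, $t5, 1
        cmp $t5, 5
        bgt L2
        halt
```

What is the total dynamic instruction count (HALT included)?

$t7=12
$t4=12
$t5=8
$t1=200
$t4=12-8=4
$t4=M[200]=-7
$t7=12^(-7)=-11
$t1=200+4=204
$t5=8-1=7
cmp $t5, 5  (cmp 7,5)
bgt L2: taken
$t4=(-7)-7=-14
$t4=M[204]=5
$t7=(-11)^5=-16
$t1=204+4=208
$t5=7-1=6
cmp $t5, 5  (cmp 6,5)
bgt L2: taken
$t4=5-6=-1
$t4=M[208]=-8
$t7=(-16)^(-8)=8
$t1=208+4=212
$t5=6-1=5
cmp $t5, 5  (cmp 5,5)
bgt L2: not taken
halt.
Total executed instructions: 26.

26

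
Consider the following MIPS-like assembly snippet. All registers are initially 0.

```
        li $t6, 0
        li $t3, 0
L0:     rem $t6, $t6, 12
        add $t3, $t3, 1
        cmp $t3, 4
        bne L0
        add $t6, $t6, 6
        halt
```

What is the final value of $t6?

li $t6, 0 → $t6=0
li $t3, 0 → $t3=0
rem $t6, $t6, 12 → $t6=0%12=0
add $t3, $t3, 1 → $t3=0+1=1
cmp $t3, 4  (cmp 1,4)
bne L0: taken
rem $t6, $t6, 12 → $t6=0%12=0
add $t3, $t3, 1 → $t3=1+1=2
cmp $t3, 4  (cmp 2,4)
bne L0: taken
rem $t6, $t6, 12 → $t6=0%12=0
add $t3, $t3, 1 → $t3=2+1=3
cmp $t3, 4  (cmp 3,4)
bne L0: taken
rem $t6, $t6, 12 → $t6=0%12=0
add $t3, $t3, 1 → $t3=3+1=4
cmp $t3, 4  (cmp 4,4)
bne L0: not taken
add $t6, $t6, 6 → $t6=0+6=6
halt.

6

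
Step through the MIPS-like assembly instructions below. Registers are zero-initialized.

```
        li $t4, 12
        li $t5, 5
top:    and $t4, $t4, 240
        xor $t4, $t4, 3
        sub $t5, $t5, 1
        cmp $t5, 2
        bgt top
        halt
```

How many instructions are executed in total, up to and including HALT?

after li $t4, 12: $t4=12
after li $t5, 5: $t5=5
after and $t4, $t4, 240: $t4=12&240=0
after xor $t4, $t4, 3: $t4=0^3=3
after sub $t5, $t5, 1: $t5=5-1=4
cmp $t5, 2  (cmp 4,2)
bgt top: taken
after and $t4, $t4, 240: $t4=3&240=0
after xor $t4, $t4, 3: $t4=0^3=3
after sub $t5, $t5, 1: $t5=4-1=3
cmp $t5, 2  (cmp 3,2)
bgt top: taken
after and $t4, $t4, 240: $t4=3&240=0
after xor $t4, $t4, 3: $t4=0^3=3
after sub $t5, $t5, 1: $t5=3-1=2
cmp $t5, 2  (cmp 2,2)
bgt top: not taken
halt.
Total executed instructions: 18.

18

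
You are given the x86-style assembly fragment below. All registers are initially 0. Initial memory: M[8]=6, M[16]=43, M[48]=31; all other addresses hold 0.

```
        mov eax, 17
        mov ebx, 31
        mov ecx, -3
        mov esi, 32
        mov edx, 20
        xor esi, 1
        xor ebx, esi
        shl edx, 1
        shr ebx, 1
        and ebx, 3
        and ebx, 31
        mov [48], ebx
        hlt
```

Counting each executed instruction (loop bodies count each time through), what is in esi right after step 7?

eax=17
ebx=31
ecx=-3
esi=32
edx=20
esi=32^1=33
ebx=31^33=62
After step 7: esi = 33.

33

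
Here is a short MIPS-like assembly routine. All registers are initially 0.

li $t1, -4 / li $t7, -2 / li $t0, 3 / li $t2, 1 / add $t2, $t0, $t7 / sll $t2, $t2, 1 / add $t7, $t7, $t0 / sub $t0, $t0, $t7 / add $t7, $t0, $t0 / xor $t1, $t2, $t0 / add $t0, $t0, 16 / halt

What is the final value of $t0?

li $t1, -4 → $t1=-4
li $t7, -2 → $t7=-2
li $t0, 3 → $t0=3
li $t2, 1 → $t2=1
add $t2, $t0, $t7 → $t2=3+(-2)=1
sll $t2, $t2, 1 → $t2=1<<1=2
add $t7, $t7, $t0 → $t7=(-2)+3=1
sub $t0, $t0, $t7 → $t0=3-1=2
add $t7, $t0, $t0 → $t7=2+2=4
xor $t1, $t2, $t0 → $t1=2^2=0
add $t0, $t0, 16 → $t0=2+16=18
halt.

18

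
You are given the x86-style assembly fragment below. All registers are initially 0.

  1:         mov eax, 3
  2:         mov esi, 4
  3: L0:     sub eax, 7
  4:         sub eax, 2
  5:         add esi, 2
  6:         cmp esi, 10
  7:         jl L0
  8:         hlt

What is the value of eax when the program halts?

mov eax, 3 → eax=3
mov esi, 4 → esi=4
sub eax, 7 → eax=3-7=-4
sub eax, 2 → eax=(-4)-2=-6
add esi, 2 → esi=4+2=6
cmp esi, 10  (cmp 6,10)
jl L0: taken
sub eax, 7 → eax=(-6)-7=-13
sub eax, 2 → eax=(-13)-2=-15
add esi, 2 → esi=6+2=8
cmp esi, 10  (cmp 8,10)
jl L0: taken
sub eax, 7 → eax=(-15)-7=-22
sub eax, 2 → eax=(-22)-2=-24
add esi, 2 → esi=8+2=10
cmp esi, 10  (cmp 10,10)
jl L0: not taken
halt.

-24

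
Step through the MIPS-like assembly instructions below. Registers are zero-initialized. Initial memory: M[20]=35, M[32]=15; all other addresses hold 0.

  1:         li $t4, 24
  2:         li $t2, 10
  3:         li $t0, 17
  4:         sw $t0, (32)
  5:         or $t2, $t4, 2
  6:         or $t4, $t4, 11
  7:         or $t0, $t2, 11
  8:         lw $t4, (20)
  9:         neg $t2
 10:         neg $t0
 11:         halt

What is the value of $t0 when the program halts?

after li $t4, 24: $t4=24
after li $t2, 10: $t2=10
after li $t0, 17: $t0=17
sw $t0, (32) → M[32]=17
after or $t2, $t4, 2: $t2=24|2=26
after or $t4, $t4, 11: $t4=24|11=27
after or $t0, $t2, 11: $t0=26|11=27
after lw $t4, (20): $t4=M[20]=35
after neg $t2: $t2=-(26)=-26
after neg $t0: $t0=-(27)=-27
halt.

-27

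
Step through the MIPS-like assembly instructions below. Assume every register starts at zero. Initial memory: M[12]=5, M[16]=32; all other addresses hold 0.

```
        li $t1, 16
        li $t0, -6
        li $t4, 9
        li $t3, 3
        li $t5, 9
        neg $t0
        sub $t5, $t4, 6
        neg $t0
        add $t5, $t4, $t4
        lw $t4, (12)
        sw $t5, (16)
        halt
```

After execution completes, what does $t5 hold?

li $t1, 16 → $t1=16
li $t0, -6 → $t0=-6
li $t4, 9 → $t4=9
li $t3, 3 → $t3=3
li $t5, 9 → $t5=9
neg $t0 → $t0=-(-6)=6
sub $t5, $t4, 6 → $t5=9-6=3
neg $t0 → $t0=-(6)=-6
add $t5, $t4, $t4 → $t5=9+9=18
lw $t4, (12) → $t4=M[12]=5
sw $t5, (16) → M[16]=18
halt.

18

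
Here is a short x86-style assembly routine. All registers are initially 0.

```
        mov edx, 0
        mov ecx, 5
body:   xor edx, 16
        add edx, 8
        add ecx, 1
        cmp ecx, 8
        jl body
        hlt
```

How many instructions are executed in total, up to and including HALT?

edx=0
ecx=5
edx=0^16=16
edx=16+8=24
ecx=5+1=6
cmp ecx, 8  (cmp 6,8)
jl body: taken
edx=24^16=8
edx=8+8=16
ecx=6+1=7
cmp ecx, 8  (cmp 7,8)
jl body: taken
edx=16^16=0
edx=0+8=8
ecx=7+1=8
cmp ecx, 8  (cmp 8,8)
jl body: not taken
halt.
Total executed instructions: 18.

18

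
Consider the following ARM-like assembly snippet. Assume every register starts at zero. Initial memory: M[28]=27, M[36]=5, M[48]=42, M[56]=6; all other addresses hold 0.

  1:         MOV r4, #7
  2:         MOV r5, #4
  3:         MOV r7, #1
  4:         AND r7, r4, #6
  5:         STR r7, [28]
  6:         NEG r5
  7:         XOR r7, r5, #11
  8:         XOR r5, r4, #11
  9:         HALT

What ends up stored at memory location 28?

MOV r4, #7 → r4=7
MOV r5, #4 → r5=4
MOV r7, #1 → r7=1
AND r7, r4, #6 → r7=7&6=6
STR r7, [28] → M[28]=6
NEG r5 → r5=-(4)=-4
XOR r7, r5, #11 → r7=(-4)^11=-9
XOR r5, r4, #11 → r5=7^11=12
halt.

6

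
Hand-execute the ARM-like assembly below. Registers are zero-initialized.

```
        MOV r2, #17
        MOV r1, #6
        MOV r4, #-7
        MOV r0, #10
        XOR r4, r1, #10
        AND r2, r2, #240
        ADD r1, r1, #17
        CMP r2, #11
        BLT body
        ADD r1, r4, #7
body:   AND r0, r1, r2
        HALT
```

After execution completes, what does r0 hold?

after MOV r2, #17: r2=17
after MOV r1, #6: r1=6
after MOV r4, #-7: r4=-7
after MOV r0, #10: r0=10
after XOR r4, r1, #10: r4=6^10=12
after AND r2, r2, #240: r2=17&240=16
after ADD r1, r1, #17: r1=6+17=23
CMP r2, #11  (cmp 16,11)
BLT body: not taken
after ADD r1, r4, #7: r1=12+7=19
after AND r0, r1, r2: r0=19&16=16
halt.

16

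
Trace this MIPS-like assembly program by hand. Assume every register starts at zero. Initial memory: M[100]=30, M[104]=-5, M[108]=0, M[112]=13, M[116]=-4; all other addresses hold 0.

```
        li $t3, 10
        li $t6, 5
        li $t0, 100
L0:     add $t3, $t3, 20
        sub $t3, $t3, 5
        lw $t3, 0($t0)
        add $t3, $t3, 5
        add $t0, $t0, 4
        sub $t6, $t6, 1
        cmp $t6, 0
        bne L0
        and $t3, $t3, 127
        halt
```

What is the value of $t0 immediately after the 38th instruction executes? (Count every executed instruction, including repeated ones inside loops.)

116

$t3=10
$t6=5
$t0=100
$t3=10+20=30
$t3=30-5=25
$t3=M[100]=30
$t3=30+5=35
$t0=100+4=104
$t6=5-1=4
cmp $t6, 0  (cmp 4,0)
bne L0: taken
$t3=35+20=55
$t3=55-5=50
$t3=M[104]=-5
$t3=(-5)+5=0
$t0=104+4=108
$t6=4-1=3
cmp $t6, 0  (cmp 3,0)
bne L0: taken
$t3=0+20=20
$t3=20-5=15
$t3=M[108]=0
$t3=0+5=5
$t0=108+4=112
$t6=3-1=2
cmp $t6, 0  (cmp 2,0)
bne L0: taken
$t3=5+20=25
$t3=25-5=20
$t3=M[112]=13
$t3=13+5=18
$t0=112+4=116
$t6=2-1=1
cmp $t6, 0  (cmp 1,0)
bne L0: taken
$t3=18+20=38
$t3=38-5=33
$t3=M[116]=-4
After step 38: $t0 = 116.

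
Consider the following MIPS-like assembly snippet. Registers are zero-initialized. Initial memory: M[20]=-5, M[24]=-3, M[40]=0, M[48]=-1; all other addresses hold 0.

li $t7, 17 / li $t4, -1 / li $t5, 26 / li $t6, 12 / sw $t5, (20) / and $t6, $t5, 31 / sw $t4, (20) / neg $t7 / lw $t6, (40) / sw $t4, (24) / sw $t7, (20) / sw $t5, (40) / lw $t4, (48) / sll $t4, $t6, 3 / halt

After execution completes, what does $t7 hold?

-17

after li $t7, 17: $t7=17
after li $t4, -1: $t4=-1
after li $t5, 26: $t5=26
after li $t6, 12: $t6=12
sw $t5, (20) → M[20]=26
after and $t6, $t5, 31: $t6=26&31=26
sw $t4, (20) → M[20]=-1
after neg $t7: $t7=-(17)=-17
after lw $t6, (40): $t6=M[40]=0
sw $t4, (24) → M[24]=-1
sw $t7, (20) → M[20]=-17
sw $t5, (40) → M[40]=26
after lw $t4, (48): $t4=M[48]=-1
after sll $t4, $t6, 3: $t4=0<<3=0
halt.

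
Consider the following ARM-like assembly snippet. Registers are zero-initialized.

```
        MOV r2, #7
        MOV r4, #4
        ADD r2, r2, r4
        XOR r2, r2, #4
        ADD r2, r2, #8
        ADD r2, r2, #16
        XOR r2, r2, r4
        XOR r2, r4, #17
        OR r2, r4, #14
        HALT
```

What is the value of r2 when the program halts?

14

r2=7
r4=4
r2=7+4=11
r2=11^4=15
r2=15+8=23
r2=23+16=39
r2=39^4=35
r2=4^17=21
r2=4|14=14
halt.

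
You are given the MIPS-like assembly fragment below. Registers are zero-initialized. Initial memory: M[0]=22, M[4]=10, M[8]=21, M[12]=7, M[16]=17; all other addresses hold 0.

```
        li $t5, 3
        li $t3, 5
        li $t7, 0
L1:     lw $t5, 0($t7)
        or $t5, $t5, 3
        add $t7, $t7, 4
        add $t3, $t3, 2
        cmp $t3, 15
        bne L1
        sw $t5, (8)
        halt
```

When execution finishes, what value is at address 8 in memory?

$t5=3
$t3=5
$t7=0
$t5=M[0]=22
$t5=22|3=23
$t7=0+4=4
$t3=5+2=7
cmp $t3, 15  (cmp 7,15)
bne L1: taken
$t5=M[4]=10
$t5=10|3=11
$t7=4+4=8
$t3=7+2=9
cmp $t3, 15  (cmp 9,15)
bne L1: taken
$t5=M[8]=21
$t5=21|3=23
$t7=8+4=12
$t3=9+2=11
cmp $t3, 15  (cmp 11,15)
bne L1: taken
$t5=M[12]=7
$t5=7|3=7
$t7=12+4=16
$t3=11+2=13
cmp $t3, 15  (cmp 13,15)
bne L1: taken
$t5=M[16]=17
$t5=17|3=19
$t7=16+4=20
$t3=13+2=15
cmp $t3, 15  (cmp 15,15)
bne L1: not taken
sw $t5, (8) → M[8]=19
halt.

19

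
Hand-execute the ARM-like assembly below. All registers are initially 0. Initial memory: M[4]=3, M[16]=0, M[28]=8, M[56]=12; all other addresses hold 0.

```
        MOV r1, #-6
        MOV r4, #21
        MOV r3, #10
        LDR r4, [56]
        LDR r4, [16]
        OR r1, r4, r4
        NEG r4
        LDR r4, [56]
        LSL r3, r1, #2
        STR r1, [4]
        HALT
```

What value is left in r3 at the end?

0

MOV r1, #-6 → r1=-6
MOV r4, #21 → r4=21
MOV r3, #10 → r3=10
LDR r4, [56] → r4=M[56]=12
LDR r4, [16] → r4=M[16]=0
OR r1, r4, r4 → r1=0|0=0
NEG r4 → r4=-(0)=0
LDR r4, [56] → r4=M[56]=12
LSL r3, r1, #2 → r3=0<<2=0
STR r1, [4] → M[4]=0
halt.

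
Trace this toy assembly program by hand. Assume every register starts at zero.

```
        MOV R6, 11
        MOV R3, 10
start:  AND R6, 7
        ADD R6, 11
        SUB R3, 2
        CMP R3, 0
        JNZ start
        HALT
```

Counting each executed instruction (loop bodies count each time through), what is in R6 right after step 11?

17

MOV R6, 11 → R6=11
MOV R3, 10 → R3=10
AND R6, 7 → R6=11&7=3
ADD R6, 11 → R6=3+11=14
SUB R3, 2 → R3=10-2=8
CMP R3, 0  (cmp 8,0)
JNZ start: taken
AND R6, 7 → R6=14&7=6
ADD R6, 11 → R6=6+11=17
SUB R3, 2 → R3=8-2=6
CMP R3, 0  (cmp 6,0)
After step 11: R6 = 17.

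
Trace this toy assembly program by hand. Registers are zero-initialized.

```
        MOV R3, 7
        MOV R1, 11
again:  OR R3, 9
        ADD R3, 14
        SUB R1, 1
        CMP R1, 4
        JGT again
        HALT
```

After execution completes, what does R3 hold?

MOV R3, 7 → R3=7
MOV R1, 11 → R1=11
OR R3, 9 → R3=7|9=15
ADD R3, 14 → R3=15+14=29
SUB R1, 1 → R1=11-1=10
CMP R1, 4  (cmp 10,4)
JGT again: taken
OR R3, 9 → R3=29|9=29
ADD R3, 14 → R3=29+14=43
SUB R1, 1 → R1=10-1=9
CMP R1, 4  (cmp 9,4)
JGT again: taken
OR R3, 9 → R3=43|9=43
ADD R3, 14 → R3=43+14=57
SUB R1, 1 → R1=9-1=8
CMP R1, 4  (cmp 8,4)
JGT again: taken
OR R3, 9 → R3=57|9=57
ADD R3, 14 → R3=57+14=71
SUB R1, 1 → R1=8-1=7
CMP R1, 4  (cmp 7,4)
JGT again: taken
OR R3, 9 → R3=71|9=79
ADD R3, 14 → R3=79+14=93
SUB R1, 1 → R1=7-1=6
CMP R1, 4  (cmp 6,4)
JGT again: taken
OR R3, 9 → R3=93|9=93
ADD R3, 14 → R3=93+14=107
SUB R1, 1 → R1=6-1=5
CMP R1, 4  (cmp 5,4)
JGT again: taken
OR R3, 9 → R3=107|9=107
ADD R3, 14 → R3=107+14=121
SUB R1, 1 → R1=5-1=4
CMP R1, 4  (cmp 4,4)
JGT again: not taken
halt.

121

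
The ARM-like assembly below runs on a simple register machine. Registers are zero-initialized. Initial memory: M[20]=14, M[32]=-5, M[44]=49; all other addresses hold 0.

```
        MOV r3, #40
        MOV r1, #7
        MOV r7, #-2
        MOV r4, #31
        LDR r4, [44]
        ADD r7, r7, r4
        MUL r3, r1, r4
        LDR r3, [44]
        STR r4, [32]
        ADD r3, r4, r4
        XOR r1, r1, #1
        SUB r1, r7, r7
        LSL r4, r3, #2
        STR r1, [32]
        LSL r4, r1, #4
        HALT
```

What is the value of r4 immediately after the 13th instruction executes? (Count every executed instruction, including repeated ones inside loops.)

after MOV r3, #40: r3=40
after MOV r1, #7: r1=7
after MOV r7, #-2: r7=-2
after MOV r4, #31: r4=31
after LDR r4, [44]: r4=M[44]=49
after ADD r7, r7, r4: r7=(-2)+49=47
after MUL r3, r1, r4: r3=7*49=343
after LDR r3, [44]: r3=M[44]=49
STR r4, [32] → M[32]=49
after ADD r3, r4, r4: r3=49+49=98
after XOR r1, r1, #1: r1=7^1=6
after SUB r1, r7, r7: r1=47-47=0
after LSL r4, r3, #2: r4=98<<2=392
After step 13: r4 = 392.

392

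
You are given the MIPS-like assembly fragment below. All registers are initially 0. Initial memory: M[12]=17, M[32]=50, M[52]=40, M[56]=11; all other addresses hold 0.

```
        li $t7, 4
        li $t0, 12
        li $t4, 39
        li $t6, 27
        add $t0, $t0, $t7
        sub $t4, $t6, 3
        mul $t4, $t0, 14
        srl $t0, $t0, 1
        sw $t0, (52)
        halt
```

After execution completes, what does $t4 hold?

after li $t7, 4: $t7=4
after li $t0, 12: $t0=12
after li $t4, 39: $t4=39
after li $t6, 27: $t6=27
after add $t0, $t0, $t7: $t0=12+4=16
after sub $t4, $t6, 3: $t4=27-3=24
after mul $t4, $t0, 14: $t4=16*14=224
after srl $t0, $t0, 1: $t0=16>>1=8
sw $t0, (52) → M[52]=8
halt.

224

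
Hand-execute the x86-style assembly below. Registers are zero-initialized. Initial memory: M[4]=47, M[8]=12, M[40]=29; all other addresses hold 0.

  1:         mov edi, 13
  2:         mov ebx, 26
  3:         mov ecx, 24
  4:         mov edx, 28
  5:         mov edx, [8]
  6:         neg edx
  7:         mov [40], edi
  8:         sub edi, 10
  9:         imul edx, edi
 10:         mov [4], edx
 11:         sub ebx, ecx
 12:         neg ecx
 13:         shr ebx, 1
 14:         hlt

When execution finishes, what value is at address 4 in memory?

-36

after mov edi, 13: edi=13
after mov ebx, 26: ebx=26
after mov ecx, 24: ecx=24
after mov edx, 28: edx=28
after mov edx, [8]: edx=M[8]=12
after neg edx: edx=-(12)=-12
mov [40], edi → M[40]=13
after sub edi, 10: edi=13-10=3
after imul edx, edi: edx=(-12)*3=-36
mov [4], edx → M[4]=-36
after sub ebx, ecx: ebx=26-24=2
after neg ecx: ecx=-(24)=-24
after shr ebx, 1: ebx=2>>1=1
halt.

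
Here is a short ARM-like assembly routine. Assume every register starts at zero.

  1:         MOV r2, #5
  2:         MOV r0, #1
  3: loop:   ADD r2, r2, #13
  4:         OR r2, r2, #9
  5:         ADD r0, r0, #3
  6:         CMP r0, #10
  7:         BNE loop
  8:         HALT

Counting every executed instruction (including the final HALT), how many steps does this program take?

18

after MOV r2, #5: r2=5
after MOV r0, #1: r0=1
after ADD r2, r2, #13: r2=5+13=18
after OR r2, r2, #9: r2=18|9=27
after ADD r0, r0, #3: r0=1+3=4
CMP r0, #10  (cmp 4,10)
BNE loop: taken
after ADD r2, r2, #13: r2=27+13=40
after OR r2, r2, #9: r2=40|9=41
after ADD r0, r0, #3: r0=4+3=7
CMP r0, #10  (cmp 7,10)
BNE loop: taken
after ADD r2, r2, #13: r2=41+13=54
after OR r2, r2, #9: r2=54|9=63
after ADD r0, r0, #3: r0=7+3=10
CMP r0, #10  (cmp 10,10)
BNE loop: not taken
halt.
Total executed instructions: 18.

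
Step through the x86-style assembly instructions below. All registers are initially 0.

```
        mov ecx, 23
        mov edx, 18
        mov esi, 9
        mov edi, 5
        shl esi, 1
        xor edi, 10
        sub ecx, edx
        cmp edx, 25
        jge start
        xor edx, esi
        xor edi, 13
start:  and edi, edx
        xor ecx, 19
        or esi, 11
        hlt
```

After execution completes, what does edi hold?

after mov ecx, 23: ecx=23
after mov edx, 18: edx=18
after mov esi, 9: esi=9
after mov edi, 5: edi=5
after shl esi, 1: esi=9<<1=18
after xor edi, 10: edi=5^10=15
after sub ecx, edx: ecx=23-18=5
cmp edx, 25  (cmp 18,25)
jge start: not taken
after xor edx, esi: edx=18^18=0
after xor edi, 13: edi=15^13=2
after and edi, edx: edi=2&0=0
after xor ecx, 19: ecx=5^19=22
after or esi, 11: esi=18|11=27
halt.

0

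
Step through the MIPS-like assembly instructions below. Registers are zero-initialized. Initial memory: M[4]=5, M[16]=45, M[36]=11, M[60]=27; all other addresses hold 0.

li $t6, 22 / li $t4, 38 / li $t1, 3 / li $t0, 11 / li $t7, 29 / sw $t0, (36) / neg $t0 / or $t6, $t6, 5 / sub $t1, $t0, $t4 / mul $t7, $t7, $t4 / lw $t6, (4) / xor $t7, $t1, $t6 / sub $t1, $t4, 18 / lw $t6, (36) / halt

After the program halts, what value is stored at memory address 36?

after li $t6, 22: $t6=22
after li $t4, 38: $t4=38
after li $t1, 3: $t1=3
after li $t0, 11: $t0=11
after li $t7, 29: $t7=29
sw $t0, (36) → M[36]=11
after neg $t0: $t0=-(11)=-11
after or $t6, $t6, 5: $t6=22|5=23
after sub $t1, $t0, $t4: $t1=(-11)-38=-49
after mul $t7, $t7, $t4: $t7=29*38=1102
after lw $t6, (4): $t6=M[4]=5
after xor $t7, $t1, $t6: $t7=(-49)^5=-54
after sub $t1, $t4, 18: $t1=38-18=20
after lw $t6, (36): $t6=M[36]=11
halt.

11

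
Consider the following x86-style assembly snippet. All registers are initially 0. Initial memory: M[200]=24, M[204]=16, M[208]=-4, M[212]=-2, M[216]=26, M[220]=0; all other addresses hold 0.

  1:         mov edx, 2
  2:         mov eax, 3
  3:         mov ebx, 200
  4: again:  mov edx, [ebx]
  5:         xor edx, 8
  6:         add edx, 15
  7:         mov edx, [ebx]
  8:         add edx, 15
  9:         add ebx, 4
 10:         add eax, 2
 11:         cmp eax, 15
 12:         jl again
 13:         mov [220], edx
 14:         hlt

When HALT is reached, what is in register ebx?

224

mov edx, 2 → edx=2
mov eax, 3 → eax=3
mov ebx, 200 → ebx=200
mov edx, [ebx] → edx=M[200]=24
xor edx, 8 → edx=24^8=16
add edx, 15 → edx=16+15=31
mov edx, [ebx] → edx=M[200]=24
add edx, 15 → edx=24+15=39
add ebx, 4 → ebx=200+4=204
add eax, 2 → eax=3+2=5
cmp eax, 15  (cmp 5,15)
jl again: taken
mov edx, [ebx] → edx=M[204]=16
xor edx, 8 → edx=16^8=24
add edx, 15 → edx=24+15=39
mov edx, [ebx] → edx=M[204]=16
add edx, 15 → edx=16+15=31
add ebx, 4 → ebx=204+4=208
add eax, 2 → eax=5+2=7
cmp eax, 15  (cmp 7,15)
jl again: taken
mov edx, [ebx] → edx=M[208]=-4
xor edx, 8 → edx=(-4)^8=-12
add edx, 15 → edx=(-12)+15=3
mov edx, [ebx] → edx=M[208]=-4
add edx, 15 → edx=(-4)+15=11
add ebx, 4 → ebx=208+4=212
add eax, 2 → eax=7+2=9
cmp eax, 15  (cmp 9,15)
jl again: taken
mov edx, [ebx] → edx=M[212]=-2
xor edx, 8 → edx=(-2)^8=-10
add edx, 15 → edx=(-10)+15=5
mov edx, [ebx] → edx=M[212]=-2
add edx, 15 → edx=(-2)+15=13
add ebx, 4 → ebx=212+4=216
add eax, 2 → eax=9+2=11
cmp eax, 15  (cmp 11,15)
jl again: taken
mov edx, [ebx] → edx=M[216]=26
xor edx, 8 → edx=26^8=18
add edx, 15 → edx=18+15=33
mov edx, [ebx] → edx=M[216]=26
add edx, 15 → edx=26+15=41
add ebx, 4 → ebx=216+4=220
add eax, 2 → eax=11+2=13
cmp eax, 15  (cmp 13,15)
jl again: taken
mov edx, [ebx] → edx=M[220]=0
xor edx, 8 → edx=0^8=8
add edx, 15 → edx=8+15=23
mov edx, [ebx] → edx=M[220]=0
add edx, 15 → edx=0+15=15
add ebx, 4 → ebx=220+4=224
add eax, 2 → eax=13+2=15
cmp eax, 15  (cmp 15,15)
jl again: not taken
mov [220], edx → M[220]=15
halt.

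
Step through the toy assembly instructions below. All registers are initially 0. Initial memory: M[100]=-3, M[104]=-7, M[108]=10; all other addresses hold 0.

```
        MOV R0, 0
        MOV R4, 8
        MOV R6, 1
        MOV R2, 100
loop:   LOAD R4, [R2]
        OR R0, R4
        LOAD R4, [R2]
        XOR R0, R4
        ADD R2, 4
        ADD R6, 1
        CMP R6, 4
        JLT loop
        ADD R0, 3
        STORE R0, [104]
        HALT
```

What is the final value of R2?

after MOV R0, 0: R0=0
after MOV R4, 8: R4=8
after MOV R6, 1: R6=1
after MOV R2, 100: R2=100
after LOAD R4, [R2]: R4=M[100]=-3
after OR R0, R4: R0=0|(-3)=-3
after LOAD R4, [R2]: R4=M[100]=-3
after XOR R0, R4: R0=(-3)^(-3)=0
after ADD R2, 4: R2=100+4=104
after ADD R6, 1: R6=1+1=2
CMP R6, 4  (cmp 2,4)
JLT loop: taken
after LOAD R4, [R2]: R4=M[104]=-7
after OR R0, R4: R0=0|(-7)=-7
after LOAD R4, [R2]: R4=M[104]=-7
after XOR R0, R4: R0=(-7)^(-7)=0
after ADD R2, 4: R2=104+4=108
after ADD R6, 1: R6=2+1=3
CMP R6, 4  (cmp 3,4)
JLT loop: taken
after LOAD R4, [R2]: R4=M[108]=10
after OR R0, R4: R0=0|10=10
after LOAD R4, [R2]: R4=M[108]=10
after XOR R0, R4: R0=10^10=0
after ADD R2, 4: R2=108+4=112
after ADD R6, 1: R6=3+1=4
CMP R6, 4  (cmp 4,4)
JLT loop: not taken
after ADD R0, 3: R0=0+3=3
STORE R0, [104] → M[104]=3
halt.

112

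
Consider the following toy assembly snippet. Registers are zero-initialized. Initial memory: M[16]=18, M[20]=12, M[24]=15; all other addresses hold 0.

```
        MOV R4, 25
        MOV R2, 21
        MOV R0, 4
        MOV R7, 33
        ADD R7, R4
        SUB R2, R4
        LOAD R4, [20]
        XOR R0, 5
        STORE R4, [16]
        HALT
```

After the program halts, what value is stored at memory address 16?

R4=25
R2=21
R0=4
R7=33
R7=33+25=58
R2=21-25=-4
R4=M[20]=12
R0=4^5=1
STORE R4, [16] → M[16]=12
halt.

12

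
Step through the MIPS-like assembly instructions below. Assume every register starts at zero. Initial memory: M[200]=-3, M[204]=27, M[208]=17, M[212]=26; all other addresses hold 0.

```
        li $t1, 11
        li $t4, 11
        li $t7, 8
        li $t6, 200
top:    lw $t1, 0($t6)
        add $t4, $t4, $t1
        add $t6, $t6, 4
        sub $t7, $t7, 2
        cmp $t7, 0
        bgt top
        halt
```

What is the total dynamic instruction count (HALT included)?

li $t1, 11 → $t1=11
li $t4, 11 → $t4=11
li $t7, 8 → $t7=8
li $t6, 200 → $t6=200
lw $t1, 0($t6) → $t1=M[200]=-3
add $t4, $t4, $t1 → $t4=11+(-3)=8
add $t6, $t6, 4 → $t6=200+4=204
sub $t7, $t7, 2 → $t7=8-2=6
cmp $t7, 0  (cmp 6,0)
bgt top: taken
lw $t1, 0($t6) → $t1=M[204]=27
add $t4, $t4, $t1 → $t4=8+27=35
add $t6, $t6, 4 → $t6=204+4=208
sub $t7, $t7, 2 → $t7=6-2=4
cmp $t7, 0  (cmp 4,0)
bgt top: taken
lw $t1, 0($t6) → $t1=M[208]=17
add $t4, $t4, $t1 → $t4=35+17=52
add $t6, $t6, 4 → $t6=208+4=212
sub $t7, $t7, 2 → $t7=4-2=2
cmp $t7, 0  (cmp 2,0)
bgt top: taken
lw $t1, 0($t6) → $t1=M[212]=26
add $t4, $t4, $t1 → $t4=52+26=78
add $t6, $t6, 4 → $t6=212+4=216
sub $t7, $t7, 2 → $t7=2-2=0
cmp $t7, 0  (cmp 0,0)
bgt top: not taken
halt.
Total executed instructions: 29.

29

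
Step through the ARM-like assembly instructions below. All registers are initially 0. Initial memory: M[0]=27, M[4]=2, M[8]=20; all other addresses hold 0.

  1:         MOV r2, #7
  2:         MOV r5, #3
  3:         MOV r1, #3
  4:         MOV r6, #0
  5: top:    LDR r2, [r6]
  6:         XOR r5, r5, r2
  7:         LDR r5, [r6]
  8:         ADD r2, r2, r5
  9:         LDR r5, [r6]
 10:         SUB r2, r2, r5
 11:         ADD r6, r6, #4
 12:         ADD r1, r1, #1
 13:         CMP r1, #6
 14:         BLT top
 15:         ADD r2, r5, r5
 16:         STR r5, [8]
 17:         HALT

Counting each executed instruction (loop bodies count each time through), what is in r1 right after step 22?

MOV r2, #7 → r2=7
MOV r5, #3 → r5=3
MOV r1, #3 → r1=3
MOV r6, #0 → r6=0
LDR r2, [r6] → r2=M[0]=27
XOR r5, r5, r2 → r5=3^27=24
LDR r5, [r6] → r5=M[0]=27
ADD r2, r2, r5 → r2=27+27=54
LDR r5, [r6] → r5=M[0]=27
SUB r2, r2, r5 → r2=54-27=27
ADD r6, r6, #4 → r6=0+4=4
ADD r1, r1, #1 → r1=3+1=4
CMP r1, #6  (cmp 4,6)
BLT top: taken
LDR r2, [r6] → r2=M[4]=2
XOR r5, r5, r2 → r5=27^2=25
LDR r5, [r6] → r5=M[4]=2
ADD r2, r2, r5 → r2=2+2=4
LDR r5, [r6] → r5=M[4]=2
SUB r2, r2, r5 → r2=4-2=2
ADD r6, r6, #4 → r6=4+4=8
ADD r1, r1, #1 → r1=4+1=5
After step 22: r1 = 5.

5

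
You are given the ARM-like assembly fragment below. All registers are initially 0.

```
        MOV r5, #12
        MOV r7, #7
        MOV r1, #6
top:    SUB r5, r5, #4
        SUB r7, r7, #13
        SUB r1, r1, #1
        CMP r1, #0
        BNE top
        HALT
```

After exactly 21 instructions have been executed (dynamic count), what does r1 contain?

MOV r5, #12 → r5=12
MOV r7, #7 → r7=7
MOV r1, #6 → r1=6
SUB r5, r5, #4 → r5=12-4=8
SUB r7, r7, #13 → r7=7-13=-6
SUB r1, r1, #1 → r1=6-1=5
CMP r1, #0  (cmp 5,0)
BNE top: taken
SUB r5, r5, #4 → r5=8-4=4
SUB r7, r7, #13 → r7=(-6)-13=-19
SUB r1, r1, #1 → r1=5-1=4
CMP r1, #0  (cmp 4,0)
BNE top: taken
SUB r5, r5, #4 → r5=4-4=0
SUB r7, r7, #13 → r7=(-19)-13=-32
SUB r1, r1, #1 → r1=4-1=3
CMP r1, #0  (cmp 3,0)
BNE top: taken
SUB r5, r5, #4 → r5=0-4=-4
SUB r7, r7, #13 → r7=(-32)-13=-45
SUB r1, r1, #1 → r1=3-1=2
After step 21: r1 = 2.

2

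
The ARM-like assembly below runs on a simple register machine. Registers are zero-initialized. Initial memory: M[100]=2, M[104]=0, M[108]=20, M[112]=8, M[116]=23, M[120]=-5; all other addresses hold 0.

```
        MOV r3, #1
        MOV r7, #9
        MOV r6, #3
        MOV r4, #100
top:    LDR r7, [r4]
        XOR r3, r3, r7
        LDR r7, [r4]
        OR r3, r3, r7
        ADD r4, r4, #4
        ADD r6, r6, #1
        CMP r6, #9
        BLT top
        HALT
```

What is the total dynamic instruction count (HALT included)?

53

r3=1
r7=9
r6=3
r4=100
r7=M[100]=2
r3=1^2=3
r7=M[100]=2
r3=3|2=3
r4=100+4=104
r6=3+1=4
CMP r6, #9  (cmp 4,9)
BLT top: taken
r7=M[104]=0
r3=3^0=3
r7=M[104]=0
r3=3|0=3
r4=104+4=108
r6=4+1=5
CMP r6, #9  (cmp 5,9)
BLT top: taken
r7=M[108]=20
r3=3^20=23
r7=M[108]=20
r3=23|20=23
r4=108+4=112
r6=5+1=6
CMP r6, #9  (cmp 6,9)
BLT top: taken
r7=M[112]=8
r3=23^8=31
r7=M[112]=8
r3=31|8=31
r4=112+4=116
r6=6+1=7
CMP r6, #9  (cmp 7,9)
BLT top: taken
r7=M[116]=23
r3=31^23=8
r7=M[116]=23
r3=8|23=31
r4=116+4=120
r6=7+1=8
CMP r6, #9  (cmp 8,9)
BLT top: taken
r7=M[120]=-5
r3=31^(-5)=-28
r7=M[120]=-5
r3=(-28)|(-5)=-1
r4=120+4=124
r6=8+1=9
CMP r6, #9  (cmp 9,9)
BLT top: not taken
halt.
Total executed instructions: 53.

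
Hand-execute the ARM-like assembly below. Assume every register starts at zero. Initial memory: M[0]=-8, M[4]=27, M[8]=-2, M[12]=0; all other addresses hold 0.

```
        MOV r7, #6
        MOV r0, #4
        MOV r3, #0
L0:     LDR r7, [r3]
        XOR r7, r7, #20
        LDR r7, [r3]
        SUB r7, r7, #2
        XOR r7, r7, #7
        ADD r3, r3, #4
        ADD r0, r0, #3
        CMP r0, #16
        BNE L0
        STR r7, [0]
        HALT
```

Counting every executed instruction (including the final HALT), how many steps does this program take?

41

after MOV r7, #6: r7=6
after MOV r0, #4: r0=4
after MOV r3, #0: r3=0
after LDR r7, [r3]: r7=M[0]=-8
after XOR r7, r7, #20: r7=(-8)^20=-20
after LDR r7, [r3]: r7=M[0]=-8
after SUB r7, r7, #2: r7=(-8)-2=-10
after XOR r7, r7, #7: r7=(-10)^7=-15
after ADD r3, r3, #4: r3=0+4=4
after ADD r0, r0, #3: r0=4+3=7
CMP r0, #16  (cmp 7,16)
BNE L0: taken
after LDR r7, [r3]: r7=M[4]=27
after XOR r7, r7, #20: r7=27^20=15
after LDR r7, [r3]: r7=M[4]=27
after SUB r7, r7, #2: r7=27-2=25
after XOR r7, r7, #7: r7=25^7=30
after ADD r3, r3, #4: r3=4+4=8
after ADD r0, r0, #3: r0=7+3=10
CMP r0, #16  (cmp 10,16)
BNE L0: taken
after LDR r7, [r3]: r7=M[8]=-2
after XOR r7, r7, #20: r7=(-2)^20=-22
after LDR r7, [r3]: r7=M[8]=-2
after SUB r7, r7, #2: r7=(-2)-2=-4
after XOR r7, r7, #7: r7=(-4)^7=-5
after ADD r3, r3, #4: r3=8+4=12
after ADD r0, r0, #3: r0=10+3=13
CMP r0, #16  (cmp 13,16)
BNE L0: taken
after LDR r7, [r3]: r7=M[12]=0
after XOR r7, r7, #20: r7=0^20=20
after LDR r7, [r3]: r7=M[12]=0
after SUB r7, r7, #2: r7=0-2=-2
after XOR r7, r7, #7: r7=(-2)^7=-7
after ADD r3, r3, #4: r3=12+4=16
after ADD r0, r0, #3: r0=13+3=16
CMP r0, #16  (cmp 16,16)
BNE L0: not taken
STR r7, [0] → M[0]=-7
halt.
Total executed instructions: 41.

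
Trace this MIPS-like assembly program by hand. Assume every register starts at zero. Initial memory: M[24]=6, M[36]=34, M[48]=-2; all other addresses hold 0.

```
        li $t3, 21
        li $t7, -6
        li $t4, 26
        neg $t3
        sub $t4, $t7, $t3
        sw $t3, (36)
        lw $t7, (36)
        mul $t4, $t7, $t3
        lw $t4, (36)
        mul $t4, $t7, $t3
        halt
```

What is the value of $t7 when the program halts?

-21

$t3=21
$t7=-6
$t4=26
$t3=-(21)=-21
$t4=(-6)-(-21)=15
sw $t3, (36) → M[36]=-21
$t7=M[36]=-21
$t4=(-21)*(-21)=441
$t4=M[36]=-21
$t4=(-21)*(-21)=441
halt.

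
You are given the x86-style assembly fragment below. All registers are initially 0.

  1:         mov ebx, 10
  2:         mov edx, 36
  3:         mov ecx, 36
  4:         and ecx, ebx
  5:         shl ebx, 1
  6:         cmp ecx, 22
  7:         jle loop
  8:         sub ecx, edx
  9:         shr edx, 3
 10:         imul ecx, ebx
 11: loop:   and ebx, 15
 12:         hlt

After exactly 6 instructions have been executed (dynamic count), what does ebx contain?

20

after mov ebx, 10: ebx=10
after mov edx, 36: edx=36
after mov ecx, 36: ecx=36
after and ecx, ebx: ecx=36&10=0
after shl ebx, 1: ebx=10<<1=20
cmp ecx, 22  (cmp 0,22)
After step 6: ebx = 20.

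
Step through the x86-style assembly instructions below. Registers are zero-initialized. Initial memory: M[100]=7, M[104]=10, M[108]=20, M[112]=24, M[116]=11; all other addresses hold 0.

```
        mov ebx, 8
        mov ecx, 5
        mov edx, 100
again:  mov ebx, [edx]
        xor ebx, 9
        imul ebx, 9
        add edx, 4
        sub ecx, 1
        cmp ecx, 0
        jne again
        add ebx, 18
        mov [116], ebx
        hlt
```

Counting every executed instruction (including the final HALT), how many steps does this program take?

41

ebx=8
ecx=5
edx=100
ebx=M[100]=7
ebx=7^9=14
ebx=14*9=126
edx=100+4=104
ecx=5-1=4
cmp ecx, 0  (cmp 4,0)
jne again: taken
ebx=M[104]=10
ebx=10^9=3
ebx=3*9=27
edx=104+4=108
ecx=4-1=3
cmp ecx, 0  (cmp 3,0)
jne again: taken
ebx=M[108]=20
ebx=20^9=29
ebx=29*9=261
edx=108+4=112
ecx=3-1=2
cmp ecx, 0  (cmp 2,0)
jne again: taken
ebx=M[112]=24
ebx=24^9=17
ebx=17*9=153
edx=112+4=116
ecx=2-1=1
cmp ecx, 0  (cmp 1,0)
jne again: taken
ebx=M[116]=11
ebx=11^9=2
ebx=2*9=18
edx=116+4=120
ecx=1-1=0
cmp ecx, 0  (cmp 0,0)
jne again: not taken
ebx=18+18=36
mov [116], ebx → M[116]=36
halt.
Total executed instructions: 41.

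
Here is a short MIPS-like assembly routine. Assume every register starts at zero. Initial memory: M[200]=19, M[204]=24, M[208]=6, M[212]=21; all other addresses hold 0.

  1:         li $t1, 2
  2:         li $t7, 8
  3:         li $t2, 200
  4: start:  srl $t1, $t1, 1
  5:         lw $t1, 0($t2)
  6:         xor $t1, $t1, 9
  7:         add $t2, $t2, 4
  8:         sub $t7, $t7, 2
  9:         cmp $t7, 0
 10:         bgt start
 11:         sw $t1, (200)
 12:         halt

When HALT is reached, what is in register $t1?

28

li $t1, 2 → $t1=2
li $t7, 8 → $t7=8
li $t2, 200 → $t2=200
srl $t1, $t1, 1 → $t1=2>>1=1
lw $t1, 0($t2) → $t1=M[200]=19
xor $t1, $t1, 9 → $t1=19^9=26
add $t2, $t2, 4 → $t2=200+4=204
sub $t7, $t7, 2 → $t7=8-2=6
cmp $t7, 0  (cmp 6,0)
bgt start: taken
srl $t1, $t1, 1 → $t1=26>>1=13
lw $t1, 0($t2) → $t1=M[204]=24
xor $t1, $t1, 9 → $t1=24^9=17
add $t2, $t2, 4 → $t2=204+4=208
sub $t7, $t7, 2 → $t7=6-2=4
cmp $t7, 0  (cmp 4,0)
bgt start: taken
srl $t1, $t1, 1 → $t1=17>>1=8
lw $t1, 0($t2) → $t1=M[208]=6
xor $t1, $t1, 9 → $t1=6^9=15
add $t2, $t2, 4 → $t2=208+4=212
sub $t7, $t7, 2 → $t7=4-2=2
cmp $t7, 0  (cmp 2,0)
bgt start: taken
srl $t1, $t1, 1 → $t1=15>>1=7
lw $t1, 0($t2) → $t1=M[212]=21
xor $t1, $t1, 9 → $t1=21^9=28
add $t2, $t2, 4 → $t2=212+4=216
sub $t7, $t7, 2 → $t7=2-2=0
cmp $t7, 0  (cmp 0,0)
bgt start: not taken
sw $t1, (200) → M[200]=28
halt.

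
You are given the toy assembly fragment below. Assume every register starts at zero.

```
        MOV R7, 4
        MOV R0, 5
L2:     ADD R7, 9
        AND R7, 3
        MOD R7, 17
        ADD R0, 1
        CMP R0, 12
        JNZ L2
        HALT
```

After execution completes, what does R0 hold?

after MOV R7, 4: R7=4
after MOV R0, 5: R0=5
after ADD R7, 9: R7=4+9=13
after AND R7, 3: R7=13&3=1
after MOD R7, 17: R7=1%17=1
after ADD R0, 1: R0=5+1=6
CMP R0, 12  (cmp 6,12)
JNZ L2: taken
after ADD R7, 9: R7=1+9=10
after AND R7, 3: R7=10&3=2
after MOD R7, 17: R7=2%17=2
after ADD R0, 1: R0=6+1=7
CMP R0, 12  (cmp 7,12)
JNZ L2: taken
after ADD R7, 9: R7=2+9=11
after AND R7, 3: R7=11&3=3
after MOD R7, 17: R7=3%17=3
after ADD R0, 1: R0=7+1=8
CMP R0, 12  (cmp 8,12)
JNZ L2: taken
after ADD R7, 9: R7=3+9=12
after AND R7, 3: R7=12&3=0
after MOD R7, 17: R7=0%17=0
after ADD R0, 1: R0=8+1=9
CMP R0, 12  (cmp 9,12)
JNZ L2: taken
after ADD R7, 9: R7=0+9=9
after AND R7, 3: R7=9&3=1
after MOD R7, 17: R7=1%17=1
after ADD R0, 1: R0=9+1=10
CMP R0, 12  (cmp 10,12)
JNZ L2: taken
after ADD R7, 9: R7=1+9=10
after AND R7, 3: R7=10&3=2
after MOD R7, 17: R7=2%17=2
after ADD R0, 1: R0=10+1=11
CMP R0, 12  (cmp 11,12)
JNZ L2: taken
after ADD R7, 9: R7=2+9=11
after AND R7, 3: R7=11&3=3
after MOD R7, 17: R7=3%17=3
after ADD R0, 1: R0=11+1=12
CMP R0, 12  (cmp 12,12)
JNZ L2: not taken
halt.

12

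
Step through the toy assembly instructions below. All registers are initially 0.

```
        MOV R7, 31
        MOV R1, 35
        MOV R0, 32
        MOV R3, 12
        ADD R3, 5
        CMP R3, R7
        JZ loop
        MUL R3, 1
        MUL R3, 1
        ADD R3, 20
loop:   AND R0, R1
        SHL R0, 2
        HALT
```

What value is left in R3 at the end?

after MOV R7, 31: R7=31
after MOV R1, 35: R1=35
after MOV R0, 32: R0=32
after MOV R3, 12: R3=12
after ADD R3, 5: R3=12+5=17
CMP R3, R7  (cmp 17,31)
JZ loop: not taken
after MUL R3, 1: R3=17*1=17
after MUL R3, 1: R3=17*1=17
after ADD R3, 20: R3=17+20=37
after AND R0, R1: R0=32&35=32
after SHL R0, 2: R0=32<<2=128
halt.

37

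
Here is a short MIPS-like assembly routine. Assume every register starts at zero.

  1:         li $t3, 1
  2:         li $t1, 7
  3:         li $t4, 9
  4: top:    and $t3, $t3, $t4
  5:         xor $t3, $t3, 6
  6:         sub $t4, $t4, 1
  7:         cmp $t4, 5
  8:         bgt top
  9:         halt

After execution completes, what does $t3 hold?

li $t3, 1 → $t3=1
li $t1, 7 → $t1=7
li $t4, 9 → $t4=9
and $t3, $t3, $t4 → $t3=1&9=1
xor $t3, $t3, 6 → $t3=1^6=7
sub $t4, $t4, 1 → $t4=9-1=8
cmp $t4, 5  (cmp 8,5)
bgt top: taken
and $t3, $t3, $t4 → $t3=7&8=0
xor $t3, $t3, 6 → $t3=0^6=6
sub $t4, $t4, 1 → $t4=8-1=7
cmp $t4, 5  (cmp 7,5)
bgt top: taken
and $t3, $t3, $t4 → $t3=6&7=6
xor $t3, $t3, 6 → $t3=6^6=0
sub $t4, $t4, 1 → $t4=7-1=6
cmp $t4, 5  (cmp 6,5)
bgt top: taken
and $t3, $t3, $t4 → $t3=0&6=0
xor $t3, $t3, 6 → $t3=0^6=6
sub $t4, $t4, 1 → $t4=6-1=5
cmp $t4, 5  (cmp 5,5)
bgt top: not taken
halt.

6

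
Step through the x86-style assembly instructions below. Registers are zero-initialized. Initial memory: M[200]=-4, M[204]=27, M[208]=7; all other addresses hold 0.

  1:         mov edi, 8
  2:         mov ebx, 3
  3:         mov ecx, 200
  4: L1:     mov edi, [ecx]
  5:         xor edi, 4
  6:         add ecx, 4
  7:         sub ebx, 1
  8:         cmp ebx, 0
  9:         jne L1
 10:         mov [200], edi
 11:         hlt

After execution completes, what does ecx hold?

edi=8
ebx=3
ecx=200
edi=M[200]=-4
edi=(-4)^4=-8
ecx=200+4=204
ebx=3-1=2
cmp ebx, 0  (cmp 2,0)
jne L1: taken
edi=M[204]=27
edi=27^4=31
ecx=204+4=208
ebx=2-1=1
cmp ebx, 0  (cmp 1,0)
jne L1: taken
edi=M[208]=7
edi=7^4=3
ecx=208+4=212
ebx=1-1=0
cmp ebx, 0  (cmp 0,0)
jne L1: not taken
mov [200], edi → M[200]=3
halt.

212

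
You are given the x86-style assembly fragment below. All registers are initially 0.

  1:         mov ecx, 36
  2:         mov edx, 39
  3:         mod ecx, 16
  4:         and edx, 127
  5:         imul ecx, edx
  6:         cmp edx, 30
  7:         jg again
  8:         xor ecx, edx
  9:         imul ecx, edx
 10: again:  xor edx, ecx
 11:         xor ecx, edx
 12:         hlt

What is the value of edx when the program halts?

after mov ecx, 36: ecx=36
after mov edx, 39: edx=39
after mod ecx, 16: ecx=36%16=4
after and edx, 127: edx=39&127=39
after imul ecx, edx: ecx=4*39=156
cmp edx, 30  (cmp 39,30)
jg again: taken
after xor edx, ecx: edx=39^156=187
after xor ecx, edx: ecx=156^187=39
halt.

187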